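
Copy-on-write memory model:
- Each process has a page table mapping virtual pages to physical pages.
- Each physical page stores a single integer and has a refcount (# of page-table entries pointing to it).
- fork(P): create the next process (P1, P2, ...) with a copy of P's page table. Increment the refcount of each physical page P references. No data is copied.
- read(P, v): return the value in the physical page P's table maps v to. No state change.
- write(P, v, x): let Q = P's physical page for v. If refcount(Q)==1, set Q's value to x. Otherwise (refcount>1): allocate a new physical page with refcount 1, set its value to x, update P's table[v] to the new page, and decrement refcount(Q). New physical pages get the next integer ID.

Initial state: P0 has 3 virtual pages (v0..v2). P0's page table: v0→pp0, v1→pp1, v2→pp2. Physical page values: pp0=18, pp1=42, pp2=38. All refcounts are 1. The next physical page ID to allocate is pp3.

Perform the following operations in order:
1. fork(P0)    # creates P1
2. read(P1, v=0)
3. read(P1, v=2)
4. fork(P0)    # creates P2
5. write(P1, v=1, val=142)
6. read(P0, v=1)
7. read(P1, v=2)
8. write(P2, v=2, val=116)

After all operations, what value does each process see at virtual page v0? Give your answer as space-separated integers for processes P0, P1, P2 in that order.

Op 1: fork(P0) -> P1. 3 ppages; refcounts: pp0:2 pp1:2 pp2:2
Op 2: read(P1, v0) -> 18. No state change.
Op 3: read(P1, v2) -> 38. No state change.
Op 4: fork(P0) -> P2. 3 ppages; refcounts: pp0:3 pp1:3 pp2:3
Op 5: write(P1, v1, 142). refcount(pp1)=3>1 -> COPY to pp3. 4 ppages; refcounts: pp0:3 pp1:2 pp2:3 pp3:1
Op 6: read(P0, v1) -> 42. No state change.
Op 7: read(P1, v2) -> 38. No state change.
Op 8: write(P2, v2, 116). refcount(pp2)=3>1 -> COPY to pp4. 5 ppages; refcounts: pp0:3 pp1:2 pp2:2 pp3:1 pp4:1
P0: v0 -> pp0 = 18
P1: v0 -> pp0 = 18
P2: v0 -> pp0 = 18

Answer: 18 18 18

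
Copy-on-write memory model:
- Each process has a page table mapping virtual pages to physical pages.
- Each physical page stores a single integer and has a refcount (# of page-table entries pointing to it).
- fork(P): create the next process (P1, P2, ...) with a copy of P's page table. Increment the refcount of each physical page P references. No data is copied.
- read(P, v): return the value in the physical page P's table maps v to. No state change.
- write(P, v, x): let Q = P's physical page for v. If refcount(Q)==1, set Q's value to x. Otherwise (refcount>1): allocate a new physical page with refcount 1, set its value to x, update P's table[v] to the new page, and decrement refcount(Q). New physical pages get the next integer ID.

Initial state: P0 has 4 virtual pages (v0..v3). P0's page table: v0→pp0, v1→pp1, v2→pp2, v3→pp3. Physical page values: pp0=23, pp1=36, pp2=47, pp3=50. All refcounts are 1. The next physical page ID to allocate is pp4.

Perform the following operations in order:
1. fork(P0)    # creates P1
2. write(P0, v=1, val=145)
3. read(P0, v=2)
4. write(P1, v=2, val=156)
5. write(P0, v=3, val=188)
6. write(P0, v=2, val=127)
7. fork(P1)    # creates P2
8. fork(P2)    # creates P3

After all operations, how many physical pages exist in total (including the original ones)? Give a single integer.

Answer: 7

Derivation:
Op 1: fork(P0) -> P1. 4 ppages; refcounts: pp0:2 pp1:2 pp2:2 pp3:2
Op 2: write(P0, v1, 145). refcount(pp1)=2>1 -> COPY to pp4. 5 ppages; refcounts: pp0:2 pp1:1 pp2:2 pp3:2 pp4:1
Op 3: read(P0, v2) -> 47. No state change.
Op 4: write(P1, v2, 156). refcount(pp2)=2>1 -> COPY to pp5. 6 ppages; refcounts: pp0:2 pp1:1 pp2:1 pp3:2 pp4:1 pp5:1
Op 5: write(P0, v3, 188). refcount(pp3)=2>1 -> COPY to pp6. 7 ppages; refcounts: pp0:2 pp1:1 pp2:1 pp3:1 pp4:1 pp5:1 pp6:1
Op 6: write(P0, v2, 127). refcount(pp2)=1 -> write in place. 7 ppages; refcounts: pp0:2 pp1:1 pp2:1 pp3:1 pp4:1 pp5:1 pp6:1
Op 7: fork(P1) -> P2. 7 ppages; refcounts: pp0:3 pp1:2 pp2:1 pp3:2 pp4:1 pp5:2 pp6:1
Op 8: fork(P2) -> P3. 7 ppages; refcounts: pp0:4 pp1:3 pp2:1 pp3:3 pp4:1 pp5:3 pp6:1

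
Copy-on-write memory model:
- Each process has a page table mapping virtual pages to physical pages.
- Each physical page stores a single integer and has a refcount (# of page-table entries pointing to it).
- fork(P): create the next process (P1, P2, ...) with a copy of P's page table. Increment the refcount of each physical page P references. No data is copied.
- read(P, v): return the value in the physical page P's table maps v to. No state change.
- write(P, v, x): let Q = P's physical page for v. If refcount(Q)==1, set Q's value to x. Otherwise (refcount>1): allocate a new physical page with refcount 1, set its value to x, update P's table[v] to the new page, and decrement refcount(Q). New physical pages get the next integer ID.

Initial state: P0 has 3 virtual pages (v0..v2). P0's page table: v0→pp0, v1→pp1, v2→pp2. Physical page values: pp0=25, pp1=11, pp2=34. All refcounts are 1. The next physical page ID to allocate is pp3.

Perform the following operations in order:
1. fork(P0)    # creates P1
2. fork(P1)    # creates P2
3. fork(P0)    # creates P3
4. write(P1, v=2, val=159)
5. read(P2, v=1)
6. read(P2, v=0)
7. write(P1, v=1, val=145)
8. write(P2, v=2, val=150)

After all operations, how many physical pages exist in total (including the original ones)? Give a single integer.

Answer: 6

Derivation:
Op 1: fork(P0) -> P1. 3 ppages; refcounts: pp0:2 pp1:2 pp2:2
Op 2: fork(P1) -> P2. 3 ppages; refcounts: pp0:3 pp1:3 pp2:3
Op 3: fork(P0) -> P3. 3 ppages; refcounts: pp0:4 pp1:4 pp2:4
Op 4: write(P1, v2, 159). refcount(pp2)=4>1 -> COPY to pp3. 4 ppages; refcounts: pp0:4 pp1:4 pp2:3 pp3:1
Op 5: read(P2, v1) -> 11. No state change.
Op 6: read(P2, v0) -> 25. No state change.
Op 7: write(P1, v1, 145). refcount(pp1)=4>1 -> COPY to pp4. 5 ppages; refcounts: pp0:4 pp1:3 pp2:3 pp3:1 pp4:1
Op 8: write(P2, v2, 150). refcount(pp2)=3>1 -> COPY to pp5. 6 ppages; refcounts: pp0:4 pp1:3 pp2:2 pp3:1 pp4:1 pp5:1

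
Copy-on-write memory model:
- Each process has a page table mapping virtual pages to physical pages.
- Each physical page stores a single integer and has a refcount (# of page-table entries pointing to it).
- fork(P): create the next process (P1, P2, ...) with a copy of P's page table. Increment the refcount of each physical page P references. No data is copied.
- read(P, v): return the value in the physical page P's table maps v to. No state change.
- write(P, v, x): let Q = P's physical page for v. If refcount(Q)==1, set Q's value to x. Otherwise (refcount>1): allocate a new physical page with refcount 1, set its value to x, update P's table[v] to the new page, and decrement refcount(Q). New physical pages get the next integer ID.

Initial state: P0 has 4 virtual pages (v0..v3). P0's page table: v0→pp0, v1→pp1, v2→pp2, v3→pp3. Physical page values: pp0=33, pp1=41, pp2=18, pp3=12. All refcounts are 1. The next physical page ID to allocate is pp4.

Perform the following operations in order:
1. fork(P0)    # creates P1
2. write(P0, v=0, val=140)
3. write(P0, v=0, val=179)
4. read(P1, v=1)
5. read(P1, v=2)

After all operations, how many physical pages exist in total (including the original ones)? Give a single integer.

Op 1: fork(P0) -> P1. 4 ppages; refcounts: pp0:2 pp1:2 pp2:2 pp3:2
Op 2: write(P0, v0, 140). refcount(pp0)=2>1 -> COPY to pp4. 5 ppages; refcounts: pp0:1 pp1:2 pp2:2 pp3:2 pp4:1
Op 3: write(P0, v0, 179). refcount(pp4)=1 -> write in place. 5 ppages; refcounts: pp0:1 pp1:2 pp2:2 pp3:2 pp4:1
Op 4: read(P1, v1) -> 41. No state change.
Op 5: read(P1, v2) -> 18. No state change.

Answer: 5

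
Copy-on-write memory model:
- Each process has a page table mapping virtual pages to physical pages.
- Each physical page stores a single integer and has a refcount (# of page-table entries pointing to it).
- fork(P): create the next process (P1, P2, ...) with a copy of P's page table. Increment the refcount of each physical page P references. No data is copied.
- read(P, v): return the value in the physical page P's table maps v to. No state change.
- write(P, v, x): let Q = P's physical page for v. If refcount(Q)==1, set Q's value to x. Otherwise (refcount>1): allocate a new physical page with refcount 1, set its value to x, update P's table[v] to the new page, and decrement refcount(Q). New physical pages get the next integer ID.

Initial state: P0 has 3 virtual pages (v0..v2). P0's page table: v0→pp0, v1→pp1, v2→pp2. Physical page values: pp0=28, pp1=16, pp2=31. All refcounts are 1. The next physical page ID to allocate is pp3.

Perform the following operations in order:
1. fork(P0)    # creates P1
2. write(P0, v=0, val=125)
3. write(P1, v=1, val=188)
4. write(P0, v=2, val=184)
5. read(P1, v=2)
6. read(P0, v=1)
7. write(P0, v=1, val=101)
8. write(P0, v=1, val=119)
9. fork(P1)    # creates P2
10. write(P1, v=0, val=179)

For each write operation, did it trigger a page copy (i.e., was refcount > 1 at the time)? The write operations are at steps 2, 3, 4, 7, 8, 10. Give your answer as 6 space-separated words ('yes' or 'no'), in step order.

Op 1: fork(P0) -> P1. 3 ppages; refcounts: pp0:2 pp1:2 pp2:2
Op 2: write(P0, v0, 125). refcount(pp0)=2>1 -> COPY to pp3. 4 ppages; refcounts: pp0:1 pp1:2 pp2:2 pp3:1
Op 3: write(P1, v1, 188). refcount(pp1)=2>1 -> COPY to pp4. 5 ppages; refcounts: pp0:1 pp1:1 pp2:2 pp3:1 pp4:1
Op 4: write(P0, v2, 184). refcount(pp2)=2>1 -> COPY to pp5. 6 ppages; refcounts: pp0:1 pp1:1 pp2:1 pp3:1 pp4:1 pp5:1
Op 5: read(P1, v2) -> 31. No state change.
Op 6: read(P0, v1) -> 16. No state change.
Op 7: write(P0, v1, 101). refcount(pp1)=1 -> write in place. 6 ppages; refcounts: pp0:1 pp1:1 pp2:1 pp3:1 pp4:1 pp5:1
Op 8: write(P0, v1, 119). refcount(pp1)=1 -> write in place. 6 ppages; refcounts: pp0:1 pp1:1 pp2:1 pp3:1 pp4:1 pp5:1
Op 9: fork(P1) -> P2. 6 ppages; refcounts: pp0:2 pp1:1 pp2:2 pp3:1 pp4:2 pp5:1
Op 10: write(P1, v0, 179). refcount(pp0)=2>1 -> COPY to pp6. 7 ppages; refcounts: pp0:1 pp1:1 pp2:2 pp3:1 pp4:2 pp5:1 pp6:1

yes yes yes no no yes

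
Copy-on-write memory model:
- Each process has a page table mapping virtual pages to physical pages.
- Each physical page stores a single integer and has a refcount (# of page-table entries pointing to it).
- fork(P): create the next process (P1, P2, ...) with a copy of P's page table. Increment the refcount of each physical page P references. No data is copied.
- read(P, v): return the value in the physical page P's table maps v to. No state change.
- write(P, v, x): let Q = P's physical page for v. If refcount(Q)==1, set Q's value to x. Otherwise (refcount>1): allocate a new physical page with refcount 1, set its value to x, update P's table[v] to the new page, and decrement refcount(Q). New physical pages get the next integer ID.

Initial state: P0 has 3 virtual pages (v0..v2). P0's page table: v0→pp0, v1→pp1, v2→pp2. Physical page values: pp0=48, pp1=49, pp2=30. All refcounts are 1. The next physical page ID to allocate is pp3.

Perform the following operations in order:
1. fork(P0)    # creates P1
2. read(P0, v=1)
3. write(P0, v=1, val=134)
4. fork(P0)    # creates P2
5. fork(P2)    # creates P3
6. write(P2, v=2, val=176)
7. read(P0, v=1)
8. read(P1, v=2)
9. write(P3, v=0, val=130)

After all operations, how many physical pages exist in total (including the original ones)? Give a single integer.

Answer: 6

Derivation:
Op 1: fork(P0) -> P1. 3 ppages; refcounts: pp0:2 pp1:2 pp2:2
Op 2: read(P0, v1) -> 49. No state change.
Op 3: write(P0, v1, 134). refcount(pp1)=2>1 -> COPY to pp3. 4 ppages; refcounts: pp0:2 pp1:1 pp2:2 pp3:1
Op 4: fork(P0) -> P2. 4 ppages; refcounts: pp0:3 pp1:1 pp2:3 pp3:2
Op 5: fork(P2) -> P3. 4 ppages; refcounts: pp0:4 pp1:1 pp2:4 pp3:3
Op 6: write(P2, v2, 176). refcount(pp2)=4>1 -> COPY to pp4. 5 ppages; refcounts: pp0:4 pp1:1 pp2:3 pp3:3 pp4:1
Op 7: read(P0, v1) -> 134. No state change.
Op 8: read(P1, v2) -> 30. No state change.
Op 9: write(P3, v0, 130). refcount(pp0)=4>1 -> COPY to pp5. 6 ppages; refcounts: pp0:3 pp1:1 pp2:3 pp3:3 pp4:1 pp5:1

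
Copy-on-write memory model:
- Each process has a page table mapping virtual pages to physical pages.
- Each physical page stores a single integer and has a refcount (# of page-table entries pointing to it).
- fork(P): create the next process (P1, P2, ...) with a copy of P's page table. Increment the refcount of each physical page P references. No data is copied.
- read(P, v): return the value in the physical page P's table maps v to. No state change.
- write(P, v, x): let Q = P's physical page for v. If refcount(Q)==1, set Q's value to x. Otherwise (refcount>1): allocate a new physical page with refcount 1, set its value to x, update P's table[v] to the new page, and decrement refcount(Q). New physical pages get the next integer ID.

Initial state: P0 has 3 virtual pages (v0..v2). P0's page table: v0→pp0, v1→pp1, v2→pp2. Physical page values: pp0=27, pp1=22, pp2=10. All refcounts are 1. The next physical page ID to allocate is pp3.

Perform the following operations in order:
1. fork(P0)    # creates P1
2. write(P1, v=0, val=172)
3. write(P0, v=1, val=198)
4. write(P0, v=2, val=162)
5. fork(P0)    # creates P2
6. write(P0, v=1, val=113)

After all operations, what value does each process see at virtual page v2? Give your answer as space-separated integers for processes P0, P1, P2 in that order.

Answer: 162 10 162

Derivation:
Op 1: fork(P0) -> P1. 3 ppages; refcounts: pp0:2 pp1:2 pp2:2
Op 2: write(P1, v0, 172). refcount(pp0)=2>1 -> COPY to pp3. 4 ppages; refcounts: pp0:1 pp1:2 pp2:2 pp3:1
Op 3: write(P0, v1, 198). refcount(pp1)=2>1 -> COPY to pp4. 5 ppages; refcounts: pp0:1 pp1:1 pp2:2 pp3:1 pp4:1
Op 4: write(P0, v2, 162). refcount(pp2)=2>1 -> COPY to pp5. 6 ppages; refcounts: pp0:1 pp1:1 pp2:1 pp3:1 pp4:1 pp5:1
Op 5: fork(P0) -> P2. 6 ppages; refcounts: pp0:2 pp1:1 pp2:1 pp3:1 pp4:2 pp5:2
Op 6: write(P0, v1, 113). refcount(pp4)=2>1 -> COPY to pp6. 7 ppages; refcounts: pp0:2 pp1:1 pp2:1 pp3:1 pp4:1 pp5:2 pp6:1
P0: v2 -> pp5 = 162
P1: v2 -> pp2 = 10
P2: v2 -> pp5 = 162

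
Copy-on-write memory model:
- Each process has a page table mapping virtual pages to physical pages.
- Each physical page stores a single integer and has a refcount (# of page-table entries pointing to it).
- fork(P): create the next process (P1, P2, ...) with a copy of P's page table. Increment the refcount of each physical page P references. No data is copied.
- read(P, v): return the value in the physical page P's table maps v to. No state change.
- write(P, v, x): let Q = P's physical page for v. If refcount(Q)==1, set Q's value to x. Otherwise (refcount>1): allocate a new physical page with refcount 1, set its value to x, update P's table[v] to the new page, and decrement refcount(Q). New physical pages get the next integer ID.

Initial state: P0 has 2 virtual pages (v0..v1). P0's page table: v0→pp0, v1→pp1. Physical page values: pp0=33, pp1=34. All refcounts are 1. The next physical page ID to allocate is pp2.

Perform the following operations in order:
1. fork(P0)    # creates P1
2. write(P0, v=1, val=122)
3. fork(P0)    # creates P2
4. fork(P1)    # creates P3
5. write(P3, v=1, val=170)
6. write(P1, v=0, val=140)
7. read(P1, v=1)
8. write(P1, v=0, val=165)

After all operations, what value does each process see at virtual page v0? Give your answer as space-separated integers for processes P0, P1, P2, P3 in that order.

Answer: 33 165 33 33

Derivation:
Op 1: fork(P0) -> P1. 2 ppages; refcounts: pp0:2 pp1:2
Op 2: write(P0, v1, 122). refcount(pp1)=2>1 -> COPY to pp2. 3 ppages; refcounts: pp0:2 pp1:1 pp2:1
Op 3: fork(P0) -> P2. 3 ppages; refcounts: pp0:3 pp1:1 pp2:2
Op 4: fork(P1) -> P3. 3 ppages; refcounts: pp0:4 pp1:2 pp2:2
Op 5: write(P3, v1, 170). refcount(pp1)=2>1 -> COPY to pp3. 4 ppages; refcounts: pp0:4 pp1:1 pp2:2 pp3:1
Op 6: write(P1, v0, 140). refcount(pp0)=4>1 -> COPY to pp4. 5 ppages; refcounts: pp0:3 pp1:1 pp2:2 pp3:1 pp4:1
Op 7: read(P1, v1) -> 34. No state change.
Op 8: write(P1, v0, 165). refcount(pp4)=1 -> write in place. 5 ppages; refcounts: pp0:3 pp1:1 pp2:2 pp3:1 pp4:1
P0: v0 -> pp0 = 33
P1: v0 -> pp4 = 165
P2: v0 -> pp0 = 33
P3: v0 -> pp0 = 33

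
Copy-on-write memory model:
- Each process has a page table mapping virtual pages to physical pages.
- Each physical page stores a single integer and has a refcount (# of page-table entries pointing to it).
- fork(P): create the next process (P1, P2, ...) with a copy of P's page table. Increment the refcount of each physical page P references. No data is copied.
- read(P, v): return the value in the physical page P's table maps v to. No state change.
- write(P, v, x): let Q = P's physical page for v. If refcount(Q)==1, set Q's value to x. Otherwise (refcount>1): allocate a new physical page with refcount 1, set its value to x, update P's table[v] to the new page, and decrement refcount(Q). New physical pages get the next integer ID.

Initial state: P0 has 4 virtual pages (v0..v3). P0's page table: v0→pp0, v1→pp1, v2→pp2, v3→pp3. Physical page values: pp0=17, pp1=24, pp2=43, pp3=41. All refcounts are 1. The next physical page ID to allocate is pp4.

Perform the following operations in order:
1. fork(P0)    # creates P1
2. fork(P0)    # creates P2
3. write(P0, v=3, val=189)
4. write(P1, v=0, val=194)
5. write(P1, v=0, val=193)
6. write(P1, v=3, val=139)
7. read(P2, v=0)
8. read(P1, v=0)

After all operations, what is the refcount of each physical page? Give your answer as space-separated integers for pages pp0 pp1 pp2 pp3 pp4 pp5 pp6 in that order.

Op 1: fork(P0) -> P1. 4 ppages; refcounts: pp0:2 pp1:2 pp2:2 pp3:2
Op 2: fork(P0) -> P2. 4 ppages; refcounts: pp0:3 pp1:3 pp2:3 pp3:3
Op 3: write(P0, v3, 189). refcount(pp3)=3>1 -> COPY to pp4. 5 ppages; refcounts: pp0:3 pp1:3 pp2:3 pp3:2 pp4:1
Op 4: write(P1, v0, 194). refcount(pp0)=3>1 -> COPY to pp5. 6 ppages; refcounts: pp0:2 pp1:3 pp2:3 pp3:2 pp4:1 pp5:1
Op 5: write(P1, v0, 193). refcount(pp5)=1 -> write in place. 6 ppages; refcounts: pp0:2 pp1:3 pp2:3 pp3:2 pp4:1 pp5:1
Op 6: write(P1, v3, 139). refcount(pp3)=2>1 -> COPY to pp6. 7 ppages; refcounts: pp0:2 pp1:3 pp2:3 pp3:1 pp4:1 pp5:1 pp6:1
Op 7: read(P2, v0) -> 17. No state change.
Op 8: read(P1, v0) -> 193. No state change.

Answer: 2 3 3 1 1 1 1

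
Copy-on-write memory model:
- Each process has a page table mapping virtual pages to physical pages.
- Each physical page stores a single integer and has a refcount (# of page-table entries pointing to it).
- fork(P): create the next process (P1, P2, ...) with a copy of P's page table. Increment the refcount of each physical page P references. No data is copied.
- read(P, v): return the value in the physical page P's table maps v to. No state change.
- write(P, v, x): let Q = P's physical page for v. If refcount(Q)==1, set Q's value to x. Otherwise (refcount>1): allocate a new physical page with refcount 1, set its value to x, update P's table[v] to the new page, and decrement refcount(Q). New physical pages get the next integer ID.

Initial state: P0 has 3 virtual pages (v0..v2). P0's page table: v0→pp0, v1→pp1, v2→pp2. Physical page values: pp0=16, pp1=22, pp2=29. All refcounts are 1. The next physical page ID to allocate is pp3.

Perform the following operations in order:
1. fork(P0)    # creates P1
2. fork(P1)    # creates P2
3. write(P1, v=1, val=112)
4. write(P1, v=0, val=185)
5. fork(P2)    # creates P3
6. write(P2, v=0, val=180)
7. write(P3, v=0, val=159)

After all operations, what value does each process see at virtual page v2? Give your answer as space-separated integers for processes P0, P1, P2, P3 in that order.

Op 1: fork(P0) -> P1. 3 ppages; refcounts: pp0:2 pp1:2 pp2:2
Op 2: fork(P1) -> P2. 3 ppages; refcounts: pp0:3 pp1:3 pp2:3
Op 3: write(P1, v1, 112). refcount(pp1)=3>1 -> COPY to pp3. 4 ppages; refcounts: pp0:3 pp1:2 pp2:3 pp3:1
Op 4: write(P1, v0, 185). refcount(pp0)=3>1 -> COPY to pp4. 5 ppages; refcounts: pp0:2 pp1:2 pp2:3 pp3:1 pp4:1
Op 5: fork(P2) -> P3. 5 ppages; refcounts: pp0:3 pp1:3 pp2:4 pp3:1 pp4:1
Op 6: write(P2, v0, 180). refcount(pp0)=3>1 -> COPY to pp5. 6 ppages; refcounts: pp0:2 pp1:3 pp2:4 pp3:1 pp4:1 pp5:1
Op 7: write(P3, v0, 159). refcount(pp0)=2>1 -> COPY to pp6. 7 ppages; refcounts: pp0:1 pp1:3 pp2:4 pp3:1 pp4:1 pp5:1 pp6:1
P0: v2 -> pp2 = 29
P1: v2 -> pp2 = 29
P2: v2 -> pp2 = 29
P3: v2 -> pp2 = 29

Answer: 29 29 29 29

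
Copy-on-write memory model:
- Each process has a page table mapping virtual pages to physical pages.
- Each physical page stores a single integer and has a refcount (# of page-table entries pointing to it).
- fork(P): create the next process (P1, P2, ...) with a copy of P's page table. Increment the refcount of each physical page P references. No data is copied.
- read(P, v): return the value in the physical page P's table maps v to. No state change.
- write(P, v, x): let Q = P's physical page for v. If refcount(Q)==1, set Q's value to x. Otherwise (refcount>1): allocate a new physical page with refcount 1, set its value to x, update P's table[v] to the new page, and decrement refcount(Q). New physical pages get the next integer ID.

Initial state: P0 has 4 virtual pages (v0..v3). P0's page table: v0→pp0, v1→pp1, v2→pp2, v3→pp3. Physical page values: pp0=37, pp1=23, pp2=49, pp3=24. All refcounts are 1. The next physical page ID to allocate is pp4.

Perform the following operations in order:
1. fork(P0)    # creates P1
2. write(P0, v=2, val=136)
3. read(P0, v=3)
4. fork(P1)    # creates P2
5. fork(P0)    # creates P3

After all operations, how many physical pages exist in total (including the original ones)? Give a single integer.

Answer: 5

Derivation:
Op 1: fork(P0) -> P1. 4 ppages; refcounts: pp0:2 pp1:2 pp2:2 pp3:2
Op 2: write(P0, v2, 136). refcount(pp2)=2>1 -> COPY to pp4. 5 ppages; refcounts: pp0:2 pp1:2 pp2:1 pp3:2 pp4:1
Op 3: read(P0, v3) -> 24. No state change.
Op 4: fork(P1) -> P2. 5 ppages; refcounts: pp0:3 pp1:3 pp2:2 pp3:3 pp4:1
Op 5: fork(P0) -> P3. 5 ppages; refcounts: pp0:4 pp1:4 pp2:2 pp3:4 pp4:2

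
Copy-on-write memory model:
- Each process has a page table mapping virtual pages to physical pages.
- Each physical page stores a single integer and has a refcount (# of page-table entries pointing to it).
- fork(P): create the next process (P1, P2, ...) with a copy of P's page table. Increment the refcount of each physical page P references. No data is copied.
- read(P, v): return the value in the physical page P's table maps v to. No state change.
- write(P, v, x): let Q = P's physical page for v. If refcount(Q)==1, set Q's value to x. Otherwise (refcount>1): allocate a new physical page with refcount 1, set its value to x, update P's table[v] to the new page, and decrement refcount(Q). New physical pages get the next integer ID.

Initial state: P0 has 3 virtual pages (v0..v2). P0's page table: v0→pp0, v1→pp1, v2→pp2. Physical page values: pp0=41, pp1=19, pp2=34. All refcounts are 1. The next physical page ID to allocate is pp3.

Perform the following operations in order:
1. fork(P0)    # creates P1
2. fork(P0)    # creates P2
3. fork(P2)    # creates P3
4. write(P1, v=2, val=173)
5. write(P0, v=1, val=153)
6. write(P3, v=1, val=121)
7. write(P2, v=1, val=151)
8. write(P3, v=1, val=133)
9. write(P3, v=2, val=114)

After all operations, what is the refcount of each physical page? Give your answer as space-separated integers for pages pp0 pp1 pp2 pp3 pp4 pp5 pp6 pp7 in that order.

Op 1: fork(P0) -> P1. 3 ppages; refcounts: pp0:2 pp1:2 pp2:2
Op 2: fork(P0) -> P2. 3 ppages; refcounts: pp0:3 pp1:3 pp2:3
Op 3: fork(P2) -> P3. 3 ppages; refcounts: pp0:4 pp1:4 pp2:4
Op 4: write(P1, v2, 173). refcount(pp2)=4>1 -> COPY to pp3. 4 ppages; refcounts: pp0:4 pp1:4 pp2:3 pp3:1
Op 5: write(P0, v1, 153). refcount(pp1)=4>1 -> COPY to pp4. 5 ppages; refcounts: pp0:4 pp1:3 pp2:3 pp3:1 pp4:1
Op 6: write(P3, v1, 121). refcount(pp1)=3>1 -> COPY to pp5. 6 ppages; refcounts: pp0:4 pp1:2 pp2:3 pp3:1 pp4:1 pp5:1
Op 7: write(P2, v1, 151). refcount(pp1)=2>1 -> COPY to pp6. 7 ppages; refcounts: pp0:4 pp1:1 pp2:3 pp3:1 pp4:1 pp5:1 pp6:1
Op 8: write(P3, v1, 133). refcount(pp5)=1 -> write in place. 7 ppages; refcounts: pp0:4 pp1:1 pp2:3 pp3:1 pp4:1 pp5:1 pp6:1
Op 9: write(P3, v2, 114). refcount(pp2)=3>1 -> COPY to pp7. 8 ppages; refcounts: pp0:4 pp1:1 pp2:2 pp3:1 pp4:1 pp5:1 pp6:1 pp7:1

Answer: 4 1 2 1 1 1 1 1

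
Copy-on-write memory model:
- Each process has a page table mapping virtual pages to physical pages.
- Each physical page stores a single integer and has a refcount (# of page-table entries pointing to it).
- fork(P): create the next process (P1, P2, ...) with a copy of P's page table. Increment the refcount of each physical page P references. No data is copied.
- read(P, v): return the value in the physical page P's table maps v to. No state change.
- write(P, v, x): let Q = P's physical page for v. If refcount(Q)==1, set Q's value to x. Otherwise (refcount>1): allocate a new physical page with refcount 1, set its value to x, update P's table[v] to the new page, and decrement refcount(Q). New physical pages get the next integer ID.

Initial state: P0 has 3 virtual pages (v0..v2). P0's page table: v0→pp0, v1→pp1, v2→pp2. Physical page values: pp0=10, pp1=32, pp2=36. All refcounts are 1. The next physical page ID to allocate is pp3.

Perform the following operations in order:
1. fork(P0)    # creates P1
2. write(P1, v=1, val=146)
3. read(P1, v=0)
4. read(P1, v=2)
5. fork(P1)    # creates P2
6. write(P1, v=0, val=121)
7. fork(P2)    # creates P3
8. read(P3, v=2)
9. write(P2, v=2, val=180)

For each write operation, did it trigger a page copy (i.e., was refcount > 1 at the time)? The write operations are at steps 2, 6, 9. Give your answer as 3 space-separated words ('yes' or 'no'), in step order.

Op 1: fork(P0) -> P1. 3 ppages; refcounts: pp0:2 pp1:2 pp2:2
Op 2: write(P1, v1, 146). refcount(pp1)=2>1 -> COPY to pp3. 4 ppages; refcounts: pp0:2 pp1:1 pp2:2 pp3:1
Op 3: read(P1, v0) -> 10. No state change.
Op 4: read(P1, v2) -> 36. No state change.
Op 5: fork(P1) -> P2. 4 ppages; refcounts: pp0:3 pp1:1 pp2:3 pp3:2
Op 6: write(P1, v0, 121). refcount(pp0)=3>1 -> COPY to pp4. 5 ppages; refcounts: pp0:2 pp1:1 pp2:3 pp3:2 pp4:1
Op 7: fork(P2) -> P3. 5 ppages; refcounts: pp0:3 pp1:1 pp2:4 pp3:3 pp4:1
Op 8: read(P3, v2) -> 36. No state change.
Op 9: write(P2, v2, 180). refcount(pp2)=4>1 -> COPY to pp5. 6 ppages; refcounts: pp0:3 pp1:1 pp2:3 pp3:3 pp4:1 pp5:1

yes yes yes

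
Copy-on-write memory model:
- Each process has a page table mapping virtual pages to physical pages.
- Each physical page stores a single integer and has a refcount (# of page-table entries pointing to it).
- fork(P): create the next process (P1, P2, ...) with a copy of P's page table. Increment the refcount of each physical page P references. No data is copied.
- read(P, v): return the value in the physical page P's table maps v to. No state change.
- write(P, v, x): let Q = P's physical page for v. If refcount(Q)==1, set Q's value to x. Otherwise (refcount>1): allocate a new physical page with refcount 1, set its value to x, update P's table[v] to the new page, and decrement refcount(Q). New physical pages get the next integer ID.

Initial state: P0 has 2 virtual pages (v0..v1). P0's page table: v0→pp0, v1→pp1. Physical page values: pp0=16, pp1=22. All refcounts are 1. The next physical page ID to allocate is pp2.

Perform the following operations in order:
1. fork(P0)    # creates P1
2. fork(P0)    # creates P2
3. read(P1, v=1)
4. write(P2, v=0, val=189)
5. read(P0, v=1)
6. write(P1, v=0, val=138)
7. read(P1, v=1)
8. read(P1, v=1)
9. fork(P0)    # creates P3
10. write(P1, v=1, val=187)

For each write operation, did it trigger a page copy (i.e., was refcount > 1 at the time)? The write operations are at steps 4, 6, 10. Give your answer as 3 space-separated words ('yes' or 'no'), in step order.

Op 1: fork(P0) -> P1. 2 ppages; refcounts: pp0:2 pp1:2
Op 2: fork(P0) -> P2. 2 ppages; refcounts: pp0:3 pp1:3
Op 3: read(P1, v1) -> 22. No state change.
Op 4: write(P2, v0, 189). refcount(pp0)=3>1 -> COPY to pp2. 3 ppages; refcounts: pp0:2 pp1:3 pp2:1
Op 5: read(P0, v1) -> 22. No state change.
Op 6: write(P1, v0, 138). refcount(pp0)=2>1 -> COPY to pp3. 4 ppages; refcounts: pp0:1 pp1:3 pp2:1 pp3:1
Op 7: read(P1, v1) -> 22. No state change.
Op 8: read(P1, v1) -> 22. No state change.
Op 9: fork(P0) -> P3. 4 ppages; refcounts: pp0:2 pp1:4 pp2:1 pp3:1
Op 10: write(P1, v1, 187). refcount(pp1)=4>1 -> COPY to pp4. 5 ppages; refcounts: pp0:2 pp1:3 pp2:1 pp3:1 pp4:1

yes yes yes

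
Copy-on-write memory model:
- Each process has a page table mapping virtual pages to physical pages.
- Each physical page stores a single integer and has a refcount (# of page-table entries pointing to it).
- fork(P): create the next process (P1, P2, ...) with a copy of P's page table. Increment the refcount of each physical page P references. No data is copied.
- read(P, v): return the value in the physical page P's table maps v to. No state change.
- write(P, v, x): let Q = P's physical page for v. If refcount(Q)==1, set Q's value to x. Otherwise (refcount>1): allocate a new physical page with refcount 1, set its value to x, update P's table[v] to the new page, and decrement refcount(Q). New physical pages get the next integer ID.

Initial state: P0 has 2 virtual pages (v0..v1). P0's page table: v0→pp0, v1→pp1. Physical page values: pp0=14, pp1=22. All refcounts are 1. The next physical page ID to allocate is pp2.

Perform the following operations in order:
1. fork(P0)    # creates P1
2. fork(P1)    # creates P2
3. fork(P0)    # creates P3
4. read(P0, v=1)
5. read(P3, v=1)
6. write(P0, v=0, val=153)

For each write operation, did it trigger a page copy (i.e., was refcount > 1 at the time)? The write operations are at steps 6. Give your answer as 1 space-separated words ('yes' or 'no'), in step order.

Op 1: fork(P0) -> P1. 2 ppages; refcounts: pp0:2 pp1:2
Op 2: fork(P1) -> P2. 2 ppages; refcounts: pp0:3 pp1:3
Op 3: fork(P0) -> P3. 2 ppages; refcounts: pp0:4 pp1:4
Op 4: read(P0, v1) -> 22. No state change.
Op 5: read(P3, v1) -> 22. No state change.
Op 6: write(P0, v0, 153). refcount(pp0)=4>1 -> COPY to pp2. 3 ppages; refcounts: pp0:3 pp1:4 pp2:1

yes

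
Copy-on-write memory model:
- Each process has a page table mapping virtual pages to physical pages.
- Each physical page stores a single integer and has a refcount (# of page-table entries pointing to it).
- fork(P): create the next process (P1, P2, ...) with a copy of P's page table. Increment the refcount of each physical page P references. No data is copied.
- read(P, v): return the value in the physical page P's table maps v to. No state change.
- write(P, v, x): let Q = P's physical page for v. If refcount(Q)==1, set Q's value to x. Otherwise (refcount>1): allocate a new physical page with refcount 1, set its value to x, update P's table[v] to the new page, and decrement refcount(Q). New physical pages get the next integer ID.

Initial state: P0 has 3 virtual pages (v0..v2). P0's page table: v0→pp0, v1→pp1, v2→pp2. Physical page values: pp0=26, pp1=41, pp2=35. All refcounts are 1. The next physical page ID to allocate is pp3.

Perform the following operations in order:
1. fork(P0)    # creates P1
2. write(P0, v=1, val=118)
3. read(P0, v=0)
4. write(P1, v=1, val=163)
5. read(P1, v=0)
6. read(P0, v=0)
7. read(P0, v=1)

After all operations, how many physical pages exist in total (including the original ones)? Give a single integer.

Op 1: fork(P0) -> P1. 3 ppages; refcounts: pp0:2 pp1:2 pp2:2
Op 2: write(P0, v1, 118). refcount(pp1)=2>1 -> COPY to pp3. 4 ppages; refcounts: pp0:2 pp1:1 pp2:2 pp3:1
Op 3: read(P0, v0) -> 26. No state change.
Op 4: write(P1, v1, 163). refcount(pp1)=1 -> write in place. 4 ppages; refcounts: pp0:2 pp1:1 pp2:2 pp3:1
Op 5: read(P1, v0) -> 26. No state change.
Op 6: read(P0, v0) -> 26. No state change.
Op 7: read(P0, v1) -> 118. No state change.

Answer: 4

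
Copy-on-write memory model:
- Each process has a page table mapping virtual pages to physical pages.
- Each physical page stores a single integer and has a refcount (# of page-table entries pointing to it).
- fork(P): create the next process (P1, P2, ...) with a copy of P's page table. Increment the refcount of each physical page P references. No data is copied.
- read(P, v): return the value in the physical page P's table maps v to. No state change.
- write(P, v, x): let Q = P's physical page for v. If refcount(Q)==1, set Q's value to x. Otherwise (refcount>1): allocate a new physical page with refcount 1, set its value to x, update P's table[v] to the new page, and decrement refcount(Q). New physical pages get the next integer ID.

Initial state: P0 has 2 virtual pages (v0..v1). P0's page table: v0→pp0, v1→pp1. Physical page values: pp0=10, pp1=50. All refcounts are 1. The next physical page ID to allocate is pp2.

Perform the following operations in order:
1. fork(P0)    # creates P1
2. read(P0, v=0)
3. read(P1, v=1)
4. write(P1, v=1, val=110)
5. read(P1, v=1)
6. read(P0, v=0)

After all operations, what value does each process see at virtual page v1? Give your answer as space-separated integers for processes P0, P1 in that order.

Answer: 50 110

Derivation:
Op 1: fork(P0) -> P1. 2 ppages; refcounts: pp0:2 pp1:2
Op 2: read(P0, v0) -> 10. No state change.
Op 3: read(P1, v1) -> 50. No state change.
Op 4: write(P1, v1, 110). refcount(pp1)=2>1 -> COPY to pp2. 3 ppages; refcounts: pp0:2 pp1:1 pp2:1
Op 5: read(P1, v1) -> 110. No state change.
Op 6: read(P0, v0) -> 10. No state change.
P0: v1 -> pp1 = 50
P1: v1 -> pp2 = 110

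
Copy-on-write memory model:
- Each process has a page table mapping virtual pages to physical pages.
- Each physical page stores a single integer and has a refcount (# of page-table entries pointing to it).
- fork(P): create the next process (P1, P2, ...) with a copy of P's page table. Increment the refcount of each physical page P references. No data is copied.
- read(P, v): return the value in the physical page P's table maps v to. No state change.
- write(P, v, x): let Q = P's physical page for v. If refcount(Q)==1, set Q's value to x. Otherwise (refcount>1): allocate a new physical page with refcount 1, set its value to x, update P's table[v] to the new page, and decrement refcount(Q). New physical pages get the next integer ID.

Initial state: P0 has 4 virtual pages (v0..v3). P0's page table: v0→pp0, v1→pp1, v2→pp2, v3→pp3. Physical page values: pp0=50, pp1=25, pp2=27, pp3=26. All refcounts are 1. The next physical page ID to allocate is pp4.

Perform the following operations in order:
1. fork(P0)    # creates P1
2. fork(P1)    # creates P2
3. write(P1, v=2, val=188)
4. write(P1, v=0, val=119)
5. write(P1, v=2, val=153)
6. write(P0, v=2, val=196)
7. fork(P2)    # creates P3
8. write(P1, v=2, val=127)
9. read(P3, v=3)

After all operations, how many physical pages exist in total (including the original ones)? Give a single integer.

Answer: 7

Derivation:
Op 1: fork(P0) -> P1. 4 ppages; refcounts: pp0:2 pp1:2 pp2:2 pp3:2
Op 2: fork(P1) -> P2. 4 ppages; refcounts: pp0:3 pp1:3 pp2:3 pp3:3
Op 3: write(P1, v2, 188). refcount(pp2)=3>1 -> COPY to pp4. 5 ppages; refcounts: pp0:3 pp1:3 pp2:2 pp3:3 pp4:1
Op 4: write(P1, v0, 119). refcount(pp0)=3>1 -> COPY to pp5. 6 ppages; refcounts: pp0:2 pp1:3 pp2:2 pp3:3 pp4:1 pp5:1
Op 5: write(P1, v2, 153). refcount(pp4)=1 -> write in place. 6 ppages; refcounts: pp0:2 pp1:3 pp2:2 pp3:3 pp4:1 pp5:1
Op 6: write(P0, v2, 196). refcount(pp2)=2>1 -> COPY to pp6. 7 ppages; refcounts: pp0:2 pp1:3 pp2:1 pp3:3 pp4:1 pp5:1 pp6:1
Op 7: fork(P2) -> P3. 7 ppages; refcounts: pp0:3 pp1:4 pp2:2 pp3:4 pp4:1 pp5:1 pp6:1
Op 8: write(P1, v2, 127). refcount(pp4)=1 -> write in place. 7 ppages; refcounts: pp0:3 pp1:4 pp2:2 pp3:4 pp4:1 pp5:1 pp6:1
Op 9: read(P3, v3) -> 26. No state change.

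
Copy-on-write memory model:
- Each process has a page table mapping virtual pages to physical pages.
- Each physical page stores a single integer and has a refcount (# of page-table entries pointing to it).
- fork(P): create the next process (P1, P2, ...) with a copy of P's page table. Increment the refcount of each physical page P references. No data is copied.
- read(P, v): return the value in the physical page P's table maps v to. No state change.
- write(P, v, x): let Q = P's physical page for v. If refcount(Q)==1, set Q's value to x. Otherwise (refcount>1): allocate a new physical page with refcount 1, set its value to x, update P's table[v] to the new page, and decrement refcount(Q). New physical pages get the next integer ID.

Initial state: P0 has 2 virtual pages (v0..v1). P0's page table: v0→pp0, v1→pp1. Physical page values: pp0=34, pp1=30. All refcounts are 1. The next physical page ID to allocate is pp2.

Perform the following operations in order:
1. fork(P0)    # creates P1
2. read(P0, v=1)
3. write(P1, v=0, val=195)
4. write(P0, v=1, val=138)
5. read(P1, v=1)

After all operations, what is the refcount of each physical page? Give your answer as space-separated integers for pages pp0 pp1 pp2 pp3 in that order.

Answer: 1 1 1 1

Derivation:
Op 1: fork(P0) -> P1. 2 ppages; refcounts: pp0:2 pp1:2
Op 2: read(P0, v1) -> 30. No state change.
Op 3: write(P1, v0, 195). refcount(pp0)=2>1 -> COPY to pp2. 3 ppages; refcounts: pp0:1 pp1:2 pp2:1
Op 4: write(P0, v1, 138). refcount(pp1)=2>1 -> COPY to pp3. 4 ppages; refcounts: pp0:1 pp1:1 pp2:1 pp3:1
Op 5: read(P1, v1) -> 30. No state change.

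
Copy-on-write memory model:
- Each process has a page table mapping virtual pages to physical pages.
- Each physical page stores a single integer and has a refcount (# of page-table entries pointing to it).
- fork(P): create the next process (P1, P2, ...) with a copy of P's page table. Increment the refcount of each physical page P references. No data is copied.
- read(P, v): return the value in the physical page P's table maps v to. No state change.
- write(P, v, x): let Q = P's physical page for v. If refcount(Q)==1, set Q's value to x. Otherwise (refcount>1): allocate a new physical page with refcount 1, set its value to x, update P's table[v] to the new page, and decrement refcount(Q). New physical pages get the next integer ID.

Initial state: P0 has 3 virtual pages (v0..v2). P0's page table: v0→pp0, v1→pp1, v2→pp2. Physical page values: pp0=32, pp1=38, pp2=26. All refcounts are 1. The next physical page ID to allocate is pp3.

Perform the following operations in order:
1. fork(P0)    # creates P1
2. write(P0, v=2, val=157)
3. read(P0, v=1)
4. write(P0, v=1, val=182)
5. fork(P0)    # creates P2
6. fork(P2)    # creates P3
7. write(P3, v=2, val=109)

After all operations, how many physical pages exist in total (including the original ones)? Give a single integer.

Op 1: fork(P0) -> P1. 3 ppages; refcounts: pp0:2 pp1:2 pp2:2
Op 2: write(P0, v2, 157). refcount(pp2)=2>1 -> COPY to pp3. 4 ppages; refcounts: pp0:2 pp1:2 pp2:1 pp3:1
Op 3: read(P0, v1) -> 38. No state change.
Op 4: write(P0, v1, 182). refcount(pp1)=2>1 -> COPY to pp4. 5 ppages; refcounts: pp0:2 pp1:1 pp2:1 pp3:1 pp4:1
Op 5: fork(P0) -> P2. 5 ppages; refcounts: pp0:3 pp1:1 pp2:1 pp3:2 pp4:2
Op 6: fork(P2) -> P3. 5 ppages; refcounts: pp0:4 pp1:1 pp2:1 pp3:3 pp4:3
Op 7: write(P3, v2, 109). refcount(pp3)=3>1 -> COPY to pp5. 6 ppages; refcounts: pp0:4 pp1:1 pp2:1 pp3:2 pp4:3 pp5:1

Answer: 6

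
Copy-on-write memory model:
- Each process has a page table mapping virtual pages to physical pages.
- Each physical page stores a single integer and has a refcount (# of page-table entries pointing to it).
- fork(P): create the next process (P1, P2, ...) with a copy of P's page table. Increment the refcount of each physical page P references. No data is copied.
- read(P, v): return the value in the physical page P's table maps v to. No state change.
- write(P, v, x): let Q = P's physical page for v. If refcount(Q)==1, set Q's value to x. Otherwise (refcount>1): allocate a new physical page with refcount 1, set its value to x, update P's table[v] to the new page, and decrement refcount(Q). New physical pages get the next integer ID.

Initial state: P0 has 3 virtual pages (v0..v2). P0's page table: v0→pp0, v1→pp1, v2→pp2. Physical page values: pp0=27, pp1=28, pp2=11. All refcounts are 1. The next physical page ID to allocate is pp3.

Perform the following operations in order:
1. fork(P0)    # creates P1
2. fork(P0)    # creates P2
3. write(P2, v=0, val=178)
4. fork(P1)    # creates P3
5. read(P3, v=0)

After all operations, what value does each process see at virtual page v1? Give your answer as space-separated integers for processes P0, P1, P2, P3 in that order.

Op 1: fork(P0) -> P1. 3 ppages; refcounts: pp0:2 pp1:2 pp2:2
Op 2: fork(P0) -> P2. 3 ppages; refcounts: pp0:3 pp1:3 pp2:3
Op 3: write(P2, v0, 178). refcount(pp0)=3>1 -> COPY to pp3. 4 ppages; refcounts: pp0:2 pp1:3 pp2:3 pp3:1
Op 4: fork(P1) -> P3. 4 ppages; refcounts: pp0:3 pp1:4 pp2:4 pp3:1
Op 5: read(P3, v0) -> 27. No state change.
P0: v1 -> pp1 = 28
P1: v1 -> pp1 = 28
P2: v1 -> pp1 = 28
P3: v1 -> pp1 = 28

Answer: 28 28 28 28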